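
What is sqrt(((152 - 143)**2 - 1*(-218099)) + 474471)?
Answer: sqrt(692651) ≈ 832.26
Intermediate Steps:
sqrt(((152 - 143)**2 - 1*(-218099)) + 474471) = sqrt((9**2 + 218099) + 474471) = sqrt((81 + 218099) + 474471) = sqrt(218180 + 474471) = sqrt(692651)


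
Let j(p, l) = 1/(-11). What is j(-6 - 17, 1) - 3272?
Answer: -35993/11 ≈ -3272.1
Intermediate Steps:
j(p, l) = -1/11
j(-6 - 17, 1) - 3272 = -1/11 - 3272 = -35993/11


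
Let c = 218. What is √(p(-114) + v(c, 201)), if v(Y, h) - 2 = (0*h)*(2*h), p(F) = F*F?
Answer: √12998 ≈ 114.01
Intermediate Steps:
p(F) = F²
v(Y, h) = 2 (v(Y, h) = 2 + (0*h)*(2*h) = 2 + 0*(2*h) = 2 + 0 = 2)
√(p(-114) + v(c, 201)) = √((-114)² + 2) = √(12996 + 2) = √12998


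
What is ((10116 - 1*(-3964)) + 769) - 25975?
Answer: -11126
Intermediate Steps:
((10116 - 1*(-3964)) + 769) - 25975 = ((10116 + 3964) + 769) - 25975 = (14080 + 769) - 25975 = 14849 - 25975 = -11126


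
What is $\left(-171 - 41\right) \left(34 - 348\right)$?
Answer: $66568$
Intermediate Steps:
$\left(-171 - 41\right) \left(34 - 348\right) = \left(-212\right) \left(-314\right) = 66568$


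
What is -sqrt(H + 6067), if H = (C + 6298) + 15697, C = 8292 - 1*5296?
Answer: -sqrt(31058) ≈ -176.23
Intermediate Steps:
C = 2996 (C = 8292 - 5296 = 2996)
H = 24991 (H = (2996 + 6298) + 15697 = 9294 + 15697 = 24991)
-sqrt(H + 6067) = -sqrt(24991 + 6067) = -sqrt(31058)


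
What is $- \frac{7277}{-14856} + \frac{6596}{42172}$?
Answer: $\frac{101218955}{156626808} \approx 0.64624$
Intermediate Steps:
$- \frac{7277}{-14856} + \frac{6596}{42172} = \left(-7277\right) \left(- \frac{1}{14856}\right) + 6596 \cdot \frac{1}{42172} = \frac{7277}{14856} + \frac{1649}{10543} = \frac{101218955}{156626808}$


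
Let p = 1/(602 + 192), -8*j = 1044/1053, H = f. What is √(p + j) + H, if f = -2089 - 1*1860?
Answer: -3949 + I*√29407378/15483 ≈ -3949.0 + 0.35025*I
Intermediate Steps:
f = -3949 (f = -2089 - 1860 = -3949)
H = -3949
j = -29/234 (j = -261/(2*1053) = -⅛*116/117 = -29/234 ≈ -0.12393)
p = 1/794 ≈ 0.0012594
√(p + j) + H = √(1/794 - 29/234) - 3949 = √(-5698/46449) - 3949 = I*√29407378/15483 - 3949 = -3949 + I*√29407378/15483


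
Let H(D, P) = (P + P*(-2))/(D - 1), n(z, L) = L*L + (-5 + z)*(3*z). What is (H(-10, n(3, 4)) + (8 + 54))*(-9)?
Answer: -6120/11 ≈ -556.36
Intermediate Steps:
n(z, L) = L² + 3*z*(-5 + z)
H(D, P) = -P/(-1 + D) (H(D, P) = (P - 2*P)/(-1 + D) = (-P)/(-1 + D) = -P/(-1 + D))
(H(-10, n(3, 4)) + (8 + 54))*(-9) = (-(4² - 15*3 + 3*3²)/(-1 - 10) + (8 + 54))*(-9) = (-1*(16 - 45 + 3*9)/(-11) + 62)*(-9) = (-1*(16 - 45 + 27)*(-1/11) + 62)*(-9) = (-1*(-2)*(-1/11) + 62)*(-9) = (-2/11 + 62)*(-9) = (680/11)*(-9) = -6120/11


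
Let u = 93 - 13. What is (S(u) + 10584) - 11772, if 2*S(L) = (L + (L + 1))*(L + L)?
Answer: 11692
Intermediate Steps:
u = 80
S(L) = L*(1 + 2*L) (S(L) = ((L + (L + 1))*(L + L))/2 = ((L + (1 + L))*(2*L))/2 = ((1 + 2*L)*(2*L))/2 = (2*L*(1 + 2*L))/2 = L*(1 + 2*L))
(S(u) + 10584) - 11772 = (80*(1 + 2*80) + 10584) - 11772 = (80*(1 + 160) + 10584) - 11772 = (80*161 + 10584) - 11772 = (12880 + 10584) - 11772 = 23464 - 11772 = 11692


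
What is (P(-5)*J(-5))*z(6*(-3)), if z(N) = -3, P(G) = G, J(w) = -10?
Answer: -150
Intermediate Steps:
(P(-5)*J(-5))*z(6*(-3)) = -5*(-10)*(-3) = 50*(-3) = -150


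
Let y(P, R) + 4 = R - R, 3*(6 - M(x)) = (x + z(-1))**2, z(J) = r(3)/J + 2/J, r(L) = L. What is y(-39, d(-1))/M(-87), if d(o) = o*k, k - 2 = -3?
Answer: 6/4223 ≈ 0.0014208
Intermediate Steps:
k = -1 (k = 2 - 3 = -1)
z(J) = 5/J (z(J) = 3/J + 2/J = 5/J)
d(o) = -o (d(o) = o*(-1) = -o)
M(x) = 6 - (-5 + x)**2/3 (M(x) = 6 - (x + 5/(-1))**2/3 = 6 - (x + 5*(-1))**2/3 = 6 - (x - 5)**2/3 = 6 - (-5 + x)**2/3)
y(P, R) = -4 (y(P, R) = -4 + (R - R) = -4 + 0 = -4)
y(-39, d(-1))/M(-87) = -4/(6 - (-5 - 87)**2/3) = -4/(6 - 1/3*(-92)**2) = -4/(6 - 1/3*8464) = -4/(6 - 8464/3) = -4/(-8446/3) = -4*(-3/8446) = 6/4223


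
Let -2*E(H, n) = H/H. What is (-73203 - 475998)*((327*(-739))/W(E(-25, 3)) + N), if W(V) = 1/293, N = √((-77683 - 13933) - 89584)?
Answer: 38885808291129 - 10984020*I*√453 ≈ 3.8886e+13 - 2.3378e+8*I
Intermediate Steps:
E(H, n) = -½ (E(H, n) = -H/(2*H) = -½*1 = -½)
N = 20*I*√453 (N = √(-91616 - 89584) = √(-181200) = 20*I*√453 ≈ 425.68*I)
W(V) = 1/293
(-73203 - 475998)*((327*(-739))/W(E(-25, 3)) + N) = (-73203 - 475998)*((327*(-739))/(1/293) + 20*I*√453) = -549201*(-241653*293 + 20*I*√453) = -549201*(-70804329 + 20*I*√453) = 38885808291129 - 10984020*I*√453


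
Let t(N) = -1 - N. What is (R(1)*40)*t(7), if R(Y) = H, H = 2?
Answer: -640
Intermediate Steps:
R(Y) = 2
(R(1)*40)*t(7) = (2*40)*(-1 - 1*7) = 80*(-1 - 7) = 80*(-8) = -640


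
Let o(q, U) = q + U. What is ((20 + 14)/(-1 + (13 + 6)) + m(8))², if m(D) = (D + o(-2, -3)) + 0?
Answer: 1936/81 ≈ 23.901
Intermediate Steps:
o(q, U) = U + q
m(D) = -5 + D (m(D) = (D + (-3 - 2)) + 0 = (D - 5) + 0 = (-5 + D) + 0 = -5 + D)
((20 + 14)/(-1 + (13 + 6)) + m(8))² = ((20 + 14)/(-1 + (13 + 6)) + (-5 + 8))² = (34/(-1 + 19) + 3)² = (34/18 + 3)² = (34*(1/18) + 3)² = (17/9 + 3)² = (44/9)² = 1936/81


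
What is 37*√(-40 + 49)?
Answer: 111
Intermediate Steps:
37*√(-40 + 49) = 37*√9 = 37*3 = 111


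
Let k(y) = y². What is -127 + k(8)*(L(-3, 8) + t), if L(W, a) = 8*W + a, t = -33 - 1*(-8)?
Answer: -2751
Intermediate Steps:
t = -25 (t = -33 + 8 = -25)
L(W, a) = a + 8*W
-127 + k(8)*(L(-3, 8) + t) = -127 + 8²*((8 + 8*(-3)) - 25) = -127 + 64*((8 - 24) - 25) = -127 + 64*(-16 - 25) = -127 + 64*(-41) = -127 - 2624 = -2751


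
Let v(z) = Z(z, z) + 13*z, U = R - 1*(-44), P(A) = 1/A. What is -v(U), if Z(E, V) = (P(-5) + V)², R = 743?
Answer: -15732131/25 ≈ -6.2929e+5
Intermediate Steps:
U = 787 (U = 743 - 1*(-44) = 743 + 44 = 787)
Z(E, V) = (-⅕ + V)² (Z(E, V) = (1/(-5) + V)² = (-⅕ + V)²)
v(z) = 13*z + (-1 + 5*z)²/25 (v(z) = (-1 + 5*z)²/25 + 13*z = 13*z + (-1 + 5*z)²/25)
-v(U) = -(13*787 + (-1 + 5*787)²/25) = -(10231 + (-1 + 3935)²/25) = -(10231 + (1/25)*3934²) = -(10231 + (1/25)*15476356) = -(10231 + 15476356/25) = -1*15732131/25 = -15732131/25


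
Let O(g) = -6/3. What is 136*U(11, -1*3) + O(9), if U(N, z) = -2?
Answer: -274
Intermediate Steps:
O(g) = -2 (O(g) = -6*⅓ = -2)
136*U(11, -1*3) + O(9) = 136*(-2) - 2 = -272 - 2 = -274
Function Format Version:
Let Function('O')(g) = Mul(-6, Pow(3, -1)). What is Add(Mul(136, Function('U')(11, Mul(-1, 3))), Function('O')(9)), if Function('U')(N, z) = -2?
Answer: -274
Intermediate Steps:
Function('O')(g) = -2 (Function('O')(g) = Mul(-6, Rational(1, 3)) = -2)
Add(Mul(136, Function('U')(11, Mul(-1, 3))), Function('O')(9)) = Add(Mul(136, -2), -2) = Add(-272, -2) = -274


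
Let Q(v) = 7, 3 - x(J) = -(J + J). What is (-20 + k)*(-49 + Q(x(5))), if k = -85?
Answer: 4410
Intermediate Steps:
x(J) = 3 + 2*J (x(J) = 3 - (-1)*(J + J) = 3 - (-1)*2*J = 3 - (-2)*J = 3 + 2*J)
(-20 + k)*(-49 + Q(x(5))) = (-20 - 85)*(-49 + 7) = -105*(-42) = 4410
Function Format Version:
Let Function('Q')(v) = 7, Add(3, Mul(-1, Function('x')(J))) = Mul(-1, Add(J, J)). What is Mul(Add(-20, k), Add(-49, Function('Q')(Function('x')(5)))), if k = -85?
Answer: 4410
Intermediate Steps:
Function('x')(J) = Add(3, Mul(2, J)) (Function('x')(J) = Add(3, Mul(-1, Mul(-1, Add(J, J)))) = Add(3, Mul(-1, Mul(-1, Mul(2, J)))) = Add(3, Mul(-1, Mul(-2, J))) = Add(3, Mul(2, J)))
Mul(Add(-20, k), Add(-49, Function('Q')(Function('x')(5)))) = Mul(Add(-20, -85), Add(-49, 7)) = Mul(-105, -42) = 4410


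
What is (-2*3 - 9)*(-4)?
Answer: 60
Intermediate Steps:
(-2*3 - 9)*(-4) = (-6 - 9)*(-4) = -15*(-4) = 60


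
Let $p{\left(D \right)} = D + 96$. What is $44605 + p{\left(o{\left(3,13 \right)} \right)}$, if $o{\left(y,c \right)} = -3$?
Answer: $44698$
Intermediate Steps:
$p{\left(D \right)} = 96 + D$
$44605 + p{\left(o{\left(3,13 \right)} \right)} = 44605 + \left(96 - 3\right) = 44605 + 93 = 44698$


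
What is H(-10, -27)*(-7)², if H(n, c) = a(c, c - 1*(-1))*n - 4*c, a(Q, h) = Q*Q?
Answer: -351918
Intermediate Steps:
a(Q, h) = Q²
H(n, c) = -4*c + n*c² (H(n, c) = c²*n - 4*c = n*c² - 4*c = -4*c + n*c²)
H(-10, -27)*(-7)² = -27*(-4 - 27*(-10))*(-7)² = -27*(-4 + 270)*49 = -27*266*49 = -7182*49 = -351918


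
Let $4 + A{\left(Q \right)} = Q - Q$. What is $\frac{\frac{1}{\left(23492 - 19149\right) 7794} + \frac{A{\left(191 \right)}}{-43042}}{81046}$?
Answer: $\frac{1382045}{1204892173907028} \approx 1.147 \cdot 10^{-9}$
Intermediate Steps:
$A{\left(Q \right)} = -4$ ($A{\left(Q \right)} = -4 + \left(Q - Q\right) = -4 + 0 = -4$)
$\frac{\frac{1}{\left(23492 - 19149\right) 7794} + \frac{A{\left(191 \right)}}{-43042}}{81046} = \frac{\frac{1}{\left(23492 - 19149\right) 7794} - \frac{4}{-43042}}{81046} = \left(\frac{1}{4343} \cdot \frac{1}{7794} - - \frac{2}{21521}\right) \frac{1}{81046} = \left(\frac{1}{4343} \cdot \frac{1}{7794} + \frac{2}{21521}\right) \frac{1}{81046} = \left(\frac{1}{33849342} + \frac{2}{21521}\right) \frac{1}{81046} = \frac{67720205}{728471689182} \cdot \frac{1}{81046} = \frac{1382045}{1204892173907028}$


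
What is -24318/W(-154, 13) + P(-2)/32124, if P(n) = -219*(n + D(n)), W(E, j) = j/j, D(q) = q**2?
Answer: -130198645/5354 ≈ -24318.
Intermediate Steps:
W(E, j) = 1
P(n) = -219*n - 219*n**2 (P(n) = -219*(n + n**2) = -219*n - 219*n**2)
-24318/W(-154, 13) + P(-2)/32124 = -24318/1 + (219*(-2)*(-1 - 1*(-2)))/32124 = -24318*1 + (219*(-2)*(-1 + 2))*(1/32124) = -24318 + (219*(-2)*1)*(1/32124) = -24318 - 438*1/32124 = -24318 - 73/5354 = -130198645/5354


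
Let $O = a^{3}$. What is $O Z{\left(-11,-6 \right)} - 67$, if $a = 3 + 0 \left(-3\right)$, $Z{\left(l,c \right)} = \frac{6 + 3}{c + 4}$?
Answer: $- \frac{377}{2} \approx -188.5$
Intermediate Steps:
$Z{\left(l,c \right)} = \frac{9}{4 + c}$
$a = 3$ ($a = 3 + 0 = 3$)
$O = 27$ ($O = 3^{3} = 27$)
$O Z{\left(-11,-6 \right)} - 67 = 27 \frac{9}{4 - 6} - 67 = 27 \frac{9}{-2} - 67 = 27 \cdot 9 \left(- \frac{1}{2}\right) - 67 = 27 \left(- \frac{9}{2}\right) - 67 = - \frac{243}{2} - 67 = - \frac{377}{2}$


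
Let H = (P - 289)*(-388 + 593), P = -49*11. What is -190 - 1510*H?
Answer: 256307210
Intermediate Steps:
P = -539
H = -169740 (H = (-539 - 289)*(-388 + 593) = -828*205 = -169740)
-190 - 1510*H = -190 - 1510*(-169740) = -190 + 256307400 = 256307210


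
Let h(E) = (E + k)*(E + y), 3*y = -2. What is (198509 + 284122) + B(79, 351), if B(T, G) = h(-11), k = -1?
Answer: 482771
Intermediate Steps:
y = -⅔ (y = (⅓)*(-2) = -⅔ ≈ -0.66667)
h(E) = (-1 + E)*(-⅔ + E) (h(E) = (E - 1)*(E - ⅔) = (-1 + E)*(-⅔ + E))
B(T, G) = 140 (B(T, G) = ⅔ + (-11)² - 5/3*(-11) = ⅔ + 121 + 55/3 = 140)
(198509 + 284122) + B(79, 351) = (198509 + 284122) + 140 = 482631 + 140 = 482771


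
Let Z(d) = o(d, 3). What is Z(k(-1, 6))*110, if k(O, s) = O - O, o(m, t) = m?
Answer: 0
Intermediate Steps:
k(O, s) = 0
Z(d) = d
Z(k(-1, 6))*110 = 0*110 = 0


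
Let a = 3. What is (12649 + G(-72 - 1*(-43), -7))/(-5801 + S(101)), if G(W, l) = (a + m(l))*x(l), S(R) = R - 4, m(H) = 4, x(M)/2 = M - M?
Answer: -12649/5704 ≈ -2.2176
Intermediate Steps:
x(M) = 0 (x(M) = 2*(M - M) = 2*0 = 0)
S(R) = -4 + R
G(W, l) = 0 (G(W, l) = (3 + 4)*0 = 7*0 = 0)
(12649 + G(-72 - 1*(-43), -7))/(-5801 + S(101)) = (12649 + 0)/(-5801 + (-4 + 101)) = 12649/(-5801 + 97) = 12649/(-5704) = 12649*(-1/5704) = -12649/5704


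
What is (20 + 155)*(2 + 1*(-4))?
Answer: -350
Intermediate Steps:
(20 + 155)*(2 + 1*(-4)) = 175*(2 - 4) = 175*(-2) = -350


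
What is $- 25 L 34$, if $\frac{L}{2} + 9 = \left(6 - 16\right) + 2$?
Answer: $28900$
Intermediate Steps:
$L = -34$ ($L = -18 + 2 \left(\left(6 - 16\right) + 2\right) = -18 + 2 \left(-10 + 2\right) = -18 + 2 \left(-8\right) = -18 - 16 = -34$)
$- 25 L 34 = \left(-25\right) \left(-34\right) 34 = 850 \cdot 34 = 28900$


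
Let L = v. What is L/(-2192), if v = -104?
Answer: 13/274 ≈ 0.047445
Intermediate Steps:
L = -104
L/(-2192) = -104/(-2192) = -104*(-1/2192) = 13/274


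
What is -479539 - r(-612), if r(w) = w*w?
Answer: -854083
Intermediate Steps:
r(w) = w²
-479539 - r(-612) = -479539 - 1*(-612)² = -479539 - 1*374544 = -479539 - 374544 = -854083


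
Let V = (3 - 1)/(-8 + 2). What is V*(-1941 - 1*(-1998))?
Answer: -19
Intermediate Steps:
V = -⅓ (V = 2/(-6) = 2*(-⅙) = -⅓ ≈ -0.33333)
V*(-1941 - 1*(-1998)) = -(-1941 - 1*(-1998))/3 = -(-1941 + 1998)/3 = -⅓*57 = -19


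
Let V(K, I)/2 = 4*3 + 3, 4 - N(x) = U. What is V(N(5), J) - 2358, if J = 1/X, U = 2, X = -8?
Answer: -2328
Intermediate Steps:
N(x) = 2 (N(x) = 4 - 1*2 = 4 - 2 = 2)
J = -⅛ (J = 1/(-8) = -⅛ ≈ -0.12500)
V(K, I) = 30 (V(K, I) = 2*(4*3 + 3) = 2*(12 + 3) = 2*15 = 30)
V(N(5), J) - 2358 = 30 - 2358 = -2328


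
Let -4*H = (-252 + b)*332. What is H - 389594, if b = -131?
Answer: -357805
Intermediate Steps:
H = 31789 (H = -(-252 - 131)*332/4 = -(-383)*332/4 = -¼*(-127156) = 31789)
H - 389594 = 31789 - 389594 = -357805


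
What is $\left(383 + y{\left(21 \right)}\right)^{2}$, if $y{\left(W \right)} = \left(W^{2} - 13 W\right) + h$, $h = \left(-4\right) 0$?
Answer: $303601$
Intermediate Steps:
$h = 0$
$y{\left(W \right)} = W^{2} - 13 W$ ($y{\left(W \right)} = \left(W^{2} - 13 W\right) + 0 = W^{2} - 13 W$)
$\left(383 + y{\left(21 \right)}\right)^{2} = \left(383 + 21 \left(-13 + 21\right)\right)^{2} = \left(383 + 21 \cdot 8\right)^{2} = \left(383 + 168\right)^{2} = 551^{2} = 303601$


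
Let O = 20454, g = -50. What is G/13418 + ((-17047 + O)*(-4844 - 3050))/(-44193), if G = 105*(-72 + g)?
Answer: 180154546157/296490837 ≈ 607.62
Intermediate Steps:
G = -12810 (G = 105*(-72 - 50) = 105*(-122) = -12810)
G/13418 + ((-17047 + O)*(-4844 - 3050))/(-44193) = -12810/13418 + ((-17047 + 20454)*(-4844 - 3050))/(-44193) = -12810*1/13418 + (3407*(-7894))*(-1/44193) = -6405/6709 - 26894858*(-1/44193) = -6405/6709 + 26894858/44193 = 180154546157/296490837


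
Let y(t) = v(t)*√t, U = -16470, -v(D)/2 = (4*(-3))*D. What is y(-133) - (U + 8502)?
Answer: 7968 - 3192*I*√133 ≈ 7968.0 - 36812.0*I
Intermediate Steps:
v(D) = 24*D (v(D) = -2*4*(-3)*D = -(-24)*D = 24*D)
y(t) = 24*t^(3/2) (y(t) = (24*t)*√t = 24*t^(3/2))
y(-133) - (U + 8502) = 24*(-133)^(3/2) - (-16470 + 8502) = 24*(-133*I*√133) - 1*(-7968) = -3192*I*√133 + 7968 = 7968 - 3192*I*√133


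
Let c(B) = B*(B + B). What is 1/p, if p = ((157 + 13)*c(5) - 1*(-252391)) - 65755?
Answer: 1/195136 ≈ 5.1246e-6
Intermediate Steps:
c(B) = 2*B² (c(B) = B*(2*B) = 2*B²)
p = 195136 (p = ((157 + 13)*(2*5²) - 1*(-252391)) - 65755 = (170*(2*25) + 252391) - 65755 = (170*50 + 252391) - 65755 = (8500 + 252391) - 65755 = 260891 - 65755 = 195136)
1/p = 1/195136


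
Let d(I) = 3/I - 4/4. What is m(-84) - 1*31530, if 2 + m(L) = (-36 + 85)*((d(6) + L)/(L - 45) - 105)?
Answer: -9454385/258 ≈ -36645.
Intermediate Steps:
d(I) = -1 + 3/I (d(I) = 3/I - 4*¼ = 3/I - 1 = -1 + 3/I)
m(L) = -5147 + 49*(-½ + L)/(-45 + L) (m(L) = -2 + (-36 + 85)*(((3 - 1*6)/6 + L)/(L - 45) - 105) = -2 + 49*(((3 - 6)/6 + L)/(-45 + L) - 105) = -2 + 49*(((⅙)*(-3) + L)/(-45 + L) - 105) = -2 + 49*((-½ + L)/(-45 + L) - 105) = -2 + 49*(-105 + (-½ + L)/(-45 + L)) = -2 + (-5145 + 49*(-½ + L)/(-45 + L)) = -5147 + 49*(-½ + L)/(-45 + L))
m(-84) - 1*31530 = (463181 - 10196*(-84))/(2*(-45 - 84)) - 1*31530 = (½)*(463181 + 856464)/(-129) - 31530 = (½)*(-1/129)*1319645 - 31530 = -1319645/258 - 31530 = -9454385/258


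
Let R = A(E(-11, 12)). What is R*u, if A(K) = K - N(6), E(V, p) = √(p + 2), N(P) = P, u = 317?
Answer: -1902 + 317*√14 ≈ -715.89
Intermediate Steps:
E(V, p) = √(2 + p)
A(K) = -6 + K (A(K) = K - 1*6 = K - 6 = -6 + K)
R = -6 + √14 (R = -6 + √(2 + 12) = -6 + √14 ≈ -2.2583)
R*u = (-6 + √14)*317 = -1902 + 317*√14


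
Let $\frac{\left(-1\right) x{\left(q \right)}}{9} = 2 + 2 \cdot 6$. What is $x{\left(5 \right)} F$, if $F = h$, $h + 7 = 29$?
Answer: $-2772$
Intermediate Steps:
$x{\left(q \right)} = -126$ ($x{\left(q \right)} = - 9 \left(2 + 2 \cdot 6\right) = - 9 \left(2 + 12\right) = \left(-9\right) 14 = -126$)
$h = 22$ ($h = -7 + 29 = 22$)
$F = 22$
$x{\left(5 \right)} F = \left(-126\right) 22 = -2772$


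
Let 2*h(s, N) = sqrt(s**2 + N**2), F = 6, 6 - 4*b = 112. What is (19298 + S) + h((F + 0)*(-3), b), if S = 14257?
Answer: 33555 + sqrt(4105)/4 ≈ 33571.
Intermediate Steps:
b = -53/2 (b = 3/2 - 1/4*112 = 3/2 - 28 = -53/2 ≈ -26.500)
h(s, N) = sqrt(N**2 + s**2)/2 (h(s, N) = sqrt(s**2 + N**2)/2 = sqrt(N**2 + s**2)/2)
(19298 + S) + h((F + 0)*(-3), b) = (19298 + 14257) + sqrt((-53/2)**2 + ((6 + 0)*(-3))**2)/2 = 33555 + sqrt(2809/4 + (6*(-3))**2)/2 = 33555 + sqrt(2809/4 + (-18)**2)/2 = 33555 + sqrt(2809/4 + 324)/2 = 33555 + sqrt(4105/4)/2 = 33555 + (sqrt(4105)/2)/2 = 33555 + sqrt(4105)/4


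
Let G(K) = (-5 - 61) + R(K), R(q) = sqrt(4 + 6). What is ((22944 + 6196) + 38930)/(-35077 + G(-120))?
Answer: -797394670/411676813 - 22690*sqrt(10)/411676813 ≈ -1.9371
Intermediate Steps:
R(q) = sqrt(10)
G(K) = -66 + sqrt(10) (G(K) = (-5 - 61) + sqrt(10) = -66 + sqrt(10))
((22944 + 6196) + 38930)/(-35077 + G(-120)) = ((22944 + 6196) + 38930)/(-35077 + (-66 + sqrt(10))) = (29140 + 38930)/(-35143 + sqrt(10)) = 68070/(-35143 + sqrt(10))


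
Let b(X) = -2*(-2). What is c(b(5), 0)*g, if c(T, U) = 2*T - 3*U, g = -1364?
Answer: -10912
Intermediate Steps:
b(X) = 4
c(T, U) = -3*U + 2*T
c(b(5), 0)*g = (-3*0 + 2*4)*(-1364) = (0 + 8)*(-1364) = 8*(-1364) = -10912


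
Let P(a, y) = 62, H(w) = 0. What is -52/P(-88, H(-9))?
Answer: -26/31 ≈ -0.83871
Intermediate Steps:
-52/P(-88, H(-9)) = -52/62 = -52*1/62 = -26/31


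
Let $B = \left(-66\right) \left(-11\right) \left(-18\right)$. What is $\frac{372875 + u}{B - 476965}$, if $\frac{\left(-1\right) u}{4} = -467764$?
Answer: $- \frac{2243931}{490033} \approx -4.5791$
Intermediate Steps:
$u = 1871056$ ($u = \left(-4\right) \left(-467764\right) = 1871056$)
$B = -13068$ ($B = 726 \left(-18\right) = -13068$)
$\frac{372875 + u}{B - 476965} = \frac{372875 + 1871056}{-13068 - 476965} = \frac{2243931}{-490033} = 2243931 \left(- \frac{1}{490033}\right) = - \frac{2243931}{490033}$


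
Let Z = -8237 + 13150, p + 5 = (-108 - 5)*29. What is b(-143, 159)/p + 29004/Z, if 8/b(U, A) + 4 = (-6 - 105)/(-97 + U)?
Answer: 13471116772/2281611939 ≈ 5.9042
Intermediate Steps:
p = -3282 (p = -5 + (-108 - 5)*29 = -5 - 113*29 = -5 - 3277 = -3282)
Z = 4913
b(U, A) = 8/(-4 - 111/(-97 + U)) (b(U, A) = 8/(-4 + (-6 - 105)/(-97 + U)) = 8/(-4 - 111/(-97 + U)))
b(-143, 159)/p + 29004/Z = (8*(97 - 1*(-143))/(-277 + 4*(-143)))/(-3282) + 29004/4913 = (8*(97 + 143)/(-277 - 572))*(-1/3282) + 29004*(1/4913) = (8*240/(-849))*(-1/3282) + 29004/4913 = (8*(-1/849)*240)*(-1/3282) + 29004/4913 = -640/283*(-1/3282) + 29004/4913 = 320/464403 + 29004/4913 = 13471116772/2281611939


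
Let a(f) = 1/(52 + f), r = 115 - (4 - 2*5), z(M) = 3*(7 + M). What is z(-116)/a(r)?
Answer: -56571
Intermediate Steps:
z(M) = 21 + 3*M
r = 121 (r = 115 - (4 - 10) = 115 - 1*(-6) = 115 + 6 = 121)
z(-116)/a(r) = (21 + 3*(-116))/(1/(52 + 121)) = (21 - 348)/(1/173) = -327/1/173 = -327*173 = -56571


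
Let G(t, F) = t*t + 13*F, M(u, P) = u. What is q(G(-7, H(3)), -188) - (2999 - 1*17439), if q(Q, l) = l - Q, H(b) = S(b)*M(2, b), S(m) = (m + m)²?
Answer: 13267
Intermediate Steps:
S(m) = 4*m² (S(m) = (2*m)² = 4*m²)
H(b) = 8*b² (H(b) = (4*b²)*2 = 8*b²)
G(t, F) = t² + 13*F
q(G(-7, H(3)), -188) - (2999 - 1*17439) = (-188 - ((-7)² + 13*(8*3²))) - (2999 - 1*17439) = (-188 - (49 + 13*(8*9))) - (2999 - 17439) = (-188 - (49 + 13*72)) - 1*(-14440) = (-188 - (49 + 936)) + 14440 = (-188 - 1*985) + 14440 = (-188 - 985) + 14440 = -1173 + 14440 = 13267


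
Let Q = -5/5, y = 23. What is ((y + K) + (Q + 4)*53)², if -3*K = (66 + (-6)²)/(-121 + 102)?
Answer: 12194064/361 ≈ 33779.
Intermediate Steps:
K = 34/19 (K = -(66 + (-6)²)/(3*(-121 + 102)) = -(66 + 36)/(3*(-19)) = -34*(-1)/19 = -⅓*(-102/19) = 34/19 ≈ 1.7895)
Q = -1 (Q = -5*⅕ = -1)
((y + K) + (Q + 4)*53)² = ((23 + 34/19) + (-1 + 4)*53)² = (471/19 + 3*53)² = (471/19 + 159)² = (3492/19)² = 12194064/361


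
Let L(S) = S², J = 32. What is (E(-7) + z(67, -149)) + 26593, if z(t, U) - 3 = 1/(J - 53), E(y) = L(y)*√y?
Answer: 558515/21 + 49*I*√7 ≈ 26596.0 + 129.64*I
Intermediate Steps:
E(y) = y^(5/2) (E(y) = y²*√y = y^(5/2))
z(t, U) = 62/21 (z(t, U) = 3 + 1/(32 - 53) = 3 + 1/(-21) = 3 - 1/21 = 62/21)
(E(-7) + z(67, -149)) + 26593 = ((-7)^(5/2) + 62/21) + 26593 = (49*I*√7 + 62/21) + 26593 = (62/21 + 49*I*√7) + 26593 = 558515/21 + 49*I*√7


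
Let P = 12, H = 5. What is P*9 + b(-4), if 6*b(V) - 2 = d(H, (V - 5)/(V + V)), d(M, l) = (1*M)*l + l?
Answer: 2627/24 ≈ 109.46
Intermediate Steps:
d(M, l) = l + M*l (d(M, l) = M*l + l = l + M*l)
b(V) = 1/3 + (-5 + V)/(2*V) (b(V) = 1/3 + (((V - 5)/(V + V))*(1 + 5))/6 = 1/3 + (((-5 + V)/((2*V)))*6)/6 = 1/3 + (((-5 + V)*(1/(2*V)))*6)/6 = 1/3 + (((-5 + V)/(2*V))*6)/6 = 1/3 + (3*(-5 + V)/V)/6 = 1/3 + (-5 + V)/(2*V))
P*9 + b(-4) = 12*9 + (5/6)*(-3 - 4)/(-4) = 108 + (5/6)*(-1/4)*(-7) = 108 + 35/24 = 2627/24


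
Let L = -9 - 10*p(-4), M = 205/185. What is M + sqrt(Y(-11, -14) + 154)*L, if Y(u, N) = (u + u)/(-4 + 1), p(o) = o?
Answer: 41/37 + 682*sqrt(3)/3 ≈ 394.86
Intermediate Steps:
M = 41/37 (M = 205*(1/185) = 41/37 ≈ 1.1081)
Y(u, N) = -2*u/3 (Y(u, N) = (2*u)/(-3) = (2*u)*(-1/3) = -2*u/3)
L = 31 (L = -9 - 10*(-4) = -9 + 40 = 31)
M + sqrt(Y(-11, -14) + 154)*L = 41/37 + sqrt(-2/3*(-11) + 154)*31 = 41/37 + sqrt(22/3 + 154)*31 = 41/37 + sqrt(484/3)*31 = 41/37 + (22*sqrt(3)/3)*31 = 41/37 + 682*sqrt(3)/3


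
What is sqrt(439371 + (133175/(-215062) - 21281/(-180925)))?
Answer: sqrt(26608194546438996932812518)/7782018470 ≈ 662.85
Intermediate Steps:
sqrt(439371 + (133175/(-215062) - 21281/(-180925))) = sqrt(439371 + (133175*(-1/215062) - 21281*(-1/180925))) = sqrt(439371 + (-133175/215062 + 21281/180925)) = sqrt(439371 - 19517952453/38910092350) = sqrt(17095946667959397/38910092350) = sqrt(26608194546438996932812518)/7782018470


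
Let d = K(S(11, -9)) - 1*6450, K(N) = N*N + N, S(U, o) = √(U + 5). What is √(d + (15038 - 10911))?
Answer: 7*I*√47 ≈ 47.99*I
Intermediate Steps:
S(U, o) = √(5 + U)
K(N) = N + N² (K(N) = N² + N = N + N²)
d = -6430 (d = √(5 + 11)*(1 + √(5 + 11)) - 1*6450 = √16*(1 + √16) - 6450 = 4*(1 + 4) - 6450 = 4*5 - 6450 = 20 - 6450 = -6430)
√(d + (15038 - 10911)) = √(-6430 + (15038 - 10911)) = √(-6430 + 4127) = √(-2303) = 7*I*√47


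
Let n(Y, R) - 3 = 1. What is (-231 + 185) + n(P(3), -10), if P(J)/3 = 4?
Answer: -42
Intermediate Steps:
P(J) = 12 (P(J) = 3*4 = 12)
n(Y, R) = 4 (n(Y, R) = 3 + 1 = 4)
(-231 + 185) + n(P(3), -10) = (-231 + 185) + 4 = -46 + 4 = -42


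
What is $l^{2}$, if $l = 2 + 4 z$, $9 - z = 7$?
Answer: $100$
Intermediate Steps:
$z = 2$ ($z = 9 - 7 = 2$)
$l = 10$ ($l = 2 + 4 \cdot 2 = 2 + 8 = 10$)
$l^{2} = 10^{2} = 100$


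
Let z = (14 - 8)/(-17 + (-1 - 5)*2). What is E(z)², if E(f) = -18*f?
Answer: 11664/841 ≈ 13.869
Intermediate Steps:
z = -6/29 (z = 6/(-17 - 6*2) = 6/(-17 - 12) = 6/(-29) = 6*(-1/29) = -6/29 ≈ -0.20690)
E(z)² = (-18*(-6/29))² = (108/29)² = 11664/841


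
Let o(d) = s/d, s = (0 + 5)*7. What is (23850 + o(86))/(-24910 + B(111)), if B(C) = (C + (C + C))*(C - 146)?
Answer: -410227/628918 ≈ -0.65227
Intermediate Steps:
s = 35 (s = 5*7 = 35)
o(d) = 35/d
B(C) = 3*C*(-146 + C) (B(C) = (C + 2*C)*(-146 + C) = (3*C)*(-146 + C) = 3*C*(-146 + C))
(23850 + o(86))/(-24910 + B(111)) = (23850 + 35/86)/(-24910 + 3*111*(-146 + 111)) = (23850 + 35*(1/86))/(-24910 + 3*111*(-35)) = (23850 + 35/86)/(-24910 - 11655) = (2051135/86)/(-36565) = (2051135/86)*(-1/36565) = -410227/628918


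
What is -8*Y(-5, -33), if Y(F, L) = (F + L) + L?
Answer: 568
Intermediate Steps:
Y(F, L) = F + 2*L
-8*Y(-5, -33) = -8*(-5 + 2*(-33)) = -8*(-5 - 66) = -8*(-71) = 568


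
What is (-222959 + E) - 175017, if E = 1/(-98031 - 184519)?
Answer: -112448118801/282550 ≈ -3.9798e+5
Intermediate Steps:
E = -1/282550 (E = 1/(-282550) = -1/282550 ≈ -3.5392e-6)
(-222959 + E) - 175017 = (-222959 - 1/282550) - 175017 = -62997065451/282550 - 175017 = -112448118801/282550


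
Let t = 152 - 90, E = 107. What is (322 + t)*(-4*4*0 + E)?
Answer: 41088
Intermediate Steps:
t = 62
(322 + t)*(-4*4*0 + E) = (322 + 62)*(-4*4*0 + 107) = 384*(-16*0 + 107) = 384*(0 + 107) = 384*107 = 41088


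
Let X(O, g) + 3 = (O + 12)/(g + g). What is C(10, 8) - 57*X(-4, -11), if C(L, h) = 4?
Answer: 2153/11 ≈ 195.73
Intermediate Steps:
X(O, g) = -3 + (12 + O)/(2*g) (X(O, g) = -3 + (O + 12)/(g + g) = -3 + (12 + O)/((2*g)) = -3 + (12 + O)*(1/(2*g)) = -3 + (12 + O)/(2*g))
C(10, 8) - 57*X(-4, -11) = 4 - 57*(12 - 4 - 6*(-11))/(2*(-11)) = 4 - 57*(-1)*(12 - 4 + 66)/(2*11) = 4 - 57*(-1)*74/(2*11) = 4 - 57*(-37/11) = 4 + 2109/11 = 2153/11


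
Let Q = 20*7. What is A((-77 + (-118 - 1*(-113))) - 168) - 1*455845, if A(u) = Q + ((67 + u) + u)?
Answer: -456138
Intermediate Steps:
Q = 140
A(u) = 207 + 2*u (A(u) = 140 + ((67 + u) + u) = 140 + (67 + 2*u) = 207 + 2*u)
A((-77 + (-118 - 1*(-113))) - 168) - 1*455845 = (207 + 2*((-77 + (-118 - 1*(-113))) - 168)) - 1*455845 = (207 + 2*((-77 + (-118 + 113)) - 168)) - 455845 = (207 + 2*((-77 - 5) - 168)) - 455845 = (207 + 2*(-82 - 168)) - 455845 = (207 + 2*(-250)) - 455845 = (207 - 500) - 455845 = -293 - 455845 = -456138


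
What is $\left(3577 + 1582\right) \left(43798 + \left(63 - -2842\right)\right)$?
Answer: $240940777$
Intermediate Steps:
$\left(3577 + 1582\right) \left(43798 + \left(63 - -2842\right)\right) = 5159 \left(43798 + \left(63 + 2842\right)\right) = 5159 \left(43798 + 2905\right) = 5159 \cdot 46703 = 240940777$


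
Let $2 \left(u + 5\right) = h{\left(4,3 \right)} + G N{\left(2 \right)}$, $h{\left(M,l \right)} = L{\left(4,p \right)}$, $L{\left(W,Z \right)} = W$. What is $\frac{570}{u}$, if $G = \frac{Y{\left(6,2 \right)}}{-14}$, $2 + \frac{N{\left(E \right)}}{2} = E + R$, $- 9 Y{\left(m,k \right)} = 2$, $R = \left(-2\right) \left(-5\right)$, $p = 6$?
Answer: $- \frac{35910}{179} \approx -200.61$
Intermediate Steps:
$R = 10$
$h{\left(M,l \right)} = 4$
$Y{\left(m,k \right)} = - \frac{2}{9}$ ($Y{\left(m,k \right)} = \left(- \frac{1}{9}\right) 2 = - \frac{2}{9}$)
$N{\left(E \right)} = 16 + 2 E$ ($N{\left(E \right)} = -4 + 2 \left(E + 10\right) = -4 + 2 \left(10 + E\right) = -4 + \left(20 + 2 E\right) = 16 + 2 E$)
$G = \frac{1}{63}$ ($G = - \frac{2}{9 \left(-14\right)} = \left(- \frac{2}{9}\right) \left(- \frac{1}{14}\right) = \frac{1}{63} \approx 0.015873$)
$u = - \frac{179}{63}$ ($u = -5 + \frac{4 + \frac{16 + 2 \cdot 2}{63}}{2} = -5 + \frac{4 + \frac{16 + 4}{63}}{2} = -5 + \frac{4 + \frac{1}{63} \cdot 20}{2} = -5 + \frac{4 + \frac{20}{63}}{2} = -5 + \frac{1}{2} \cdot \frac{272}{63} = -5 + \frac{136}{63} = - \frac{179}{63} \approx -2.8413$)
$\frac{570}{u} = \frac{570}{- \frac{179}{63}} = 570 \left(- \frac{63}{179}\right) = - \frac{35910}{179}$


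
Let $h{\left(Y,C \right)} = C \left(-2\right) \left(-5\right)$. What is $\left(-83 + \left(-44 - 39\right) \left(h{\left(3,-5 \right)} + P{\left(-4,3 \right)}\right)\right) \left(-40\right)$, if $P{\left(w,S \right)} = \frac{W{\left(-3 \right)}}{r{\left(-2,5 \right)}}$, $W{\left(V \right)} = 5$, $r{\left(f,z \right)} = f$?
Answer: $-170980$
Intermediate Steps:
$h{\left(Y,C \right)} = 10 C$ ($h{\left(Y,C \right)} = - 2 C \left(-5\right) = 10 C$)
$P{\left(w,S \right)} = - \frac{5}{2}$ ($P{\left(w,S \right)} = \frac{5}{-2} = 5 \left(- \frac{1}{2}\right) = - \frac{5}{2}$)
$\left(-83 + \left(-44 - 39\right) \left(h{\left(3,-5 \right)} + P{\left(-4,3 \right)}\right)\right) \left(-40\right) = \left(-83 + \left(-44 - 39\right) \left(10 \left(-5\right) - \frac{5}{2}\right)\right) \left(-40\right) = \left(-83 - 83 \left(-50 - \frac{5}{2}\right)\right) \left(-40\right) = \left(-83 - - \frac{8715}{2}\right) \left(-40\right) = \left(-83 + \frac{8715}{2}\right) \left(-40\right) = \frac{8549}{2} \left(-40\right) = -170980$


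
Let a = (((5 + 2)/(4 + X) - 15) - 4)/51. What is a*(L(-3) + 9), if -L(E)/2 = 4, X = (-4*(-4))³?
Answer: -77893/209100 ≈ -0.37252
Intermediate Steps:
X = 4096 (X = 16³ = 4096)
L(E) = -8 (L(E) = -2*4 = -8)
a = -77893/209100 (a = (((5 + 2)/(4 + 4096) - 15) - 4)/51 = ((7/4100 - 15) - 4)*(1/51) = (-61493/4100 - 4)*(1/51) = -77893/4100*1/51 = -77893/209100 ≈ -0.37252)
a*(L(-3) + 9) = -77893*(-8 + 9)/209100 = -77893/209100*1 = -77893/209100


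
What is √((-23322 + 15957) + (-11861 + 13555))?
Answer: I*√5671 ≈ 75.306*I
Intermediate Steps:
√((-23322 + 15957) + (-11861 + 13555)) = √(-7365 + 1694) = √(-5671) = I*√5671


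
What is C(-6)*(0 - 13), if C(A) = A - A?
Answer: 0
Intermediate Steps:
C(A) = 0
C(-6)*(0 - 13) = 0*(0 - 13) = 0*(-13) = 0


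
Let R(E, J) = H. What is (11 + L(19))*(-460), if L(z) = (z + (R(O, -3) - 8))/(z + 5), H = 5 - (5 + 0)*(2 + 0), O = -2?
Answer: -5175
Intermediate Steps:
H = -5 (H = 5 - 5*2 = 5 - 1*10 = 5 - 10 = -5)
R(E, J) = -5
L(z) = (-13 + z)/(5 + z) (L(z) = (z + (-5 - 8))/(z + 5) = (z - 13)/(5 + z) = (-13 + z)/(5 + z))
(11 + L(19))*(-460) = (11 + (-13 + 19)/(5 + 19))*(-460) = (11 + 6/24)*(-460) = (11 + (1/24)*6)*(-460) = (11 + ¼)*(-460) = (45/4)*(-460) = -5175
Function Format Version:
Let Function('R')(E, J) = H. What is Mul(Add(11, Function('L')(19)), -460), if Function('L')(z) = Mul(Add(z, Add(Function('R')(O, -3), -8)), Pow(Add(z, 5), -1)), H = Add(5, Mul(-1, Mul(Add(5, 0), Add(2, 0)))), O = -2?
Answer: -5175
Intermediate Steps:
H = -5 (H = Add(5, Mul(-1, Mul(5, 2))) = Add(5, Mul(-1, 10)) = Add(5, -10) = -5)
Function('R')(E, J) = -5
Function('L')(z) = Mul(Pow(Add(5, z), -1), Add(-13, z)) (Function('L')(z) = Mul(Add(z, Add(-5, -8)), Pow(Add(z, 5), -1)) = Mul(Add(z, -13), Pow(Add(5, z), -1)) = Mul(Add(-13, z), Pow(Add(5, z), -1)) = Mul(Pow(Add(5, z), -1), Add(-13, z)))
Mul(Add(11, Function('L')(19)), -460) = Mul(Add(11, Mul(Pow(Add(5, 19), -1), Add(-13, 19))), -460) = Mul(Add(11, Mul(Pow(24, -1), 6)), -460) = Mul(Add(11, Mul(Rational(1, 24), 6)), -460) = Mul(Add(11, Rational(1, 4)), -460) = Mul(Rational(45, 4), -460) = -5175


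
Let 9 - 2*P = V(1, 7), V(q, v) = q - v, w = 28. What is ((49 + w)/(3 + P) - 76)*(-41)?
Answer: 8446/3 ≈ 2815.3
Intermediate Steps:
P = 15/2 (P = 9/2 - (1 - 1*7)/2 = 9/2 - (1 - 7)/2 = 9/2 - ½*(-6) = 9/2 + 3 = 15/2 ≈ 7.5000)
((49 + w)/(3 + P) - 76)*(-41) = ((49 + 28)/(3 + 15/2) - 76)*(-41) = (77/(21/2) - 76)*(-41) = (77*(2/21) - 76)*(-41) = (22/3 - 76)*(-41) = -206/3*(-41) = 8446/3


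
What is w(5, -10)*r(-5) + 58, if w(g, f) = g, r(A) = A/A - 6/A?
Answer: 69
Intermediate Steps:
r(A) = 1 - 6/A
w(5, -10)*r(-5) + 58 = 5*((-6 - 5)/(-5)) + 58 = 5*(-⅕*(-11)) + 58 = 5*(11/5) + 58 = 11 + 58 = 69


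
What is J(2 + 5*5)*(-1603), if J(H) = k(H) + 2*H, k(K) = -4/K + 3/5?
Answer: -11783653/135 ≈ -87286.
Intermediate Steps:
k(K) = 3/5 - 4/K (k(K) = -4/K + 3*(1/5) = -4/K + 3/5 = 3/5 - 4/K)
J(H) = 3/5 - 4/H + 2*H (J(H) = (3/5 - 4/H) + 2*H = 3/5 - 4/H + 2*H)
J(2 + 5*5)*(-1603) = (3/5 - 4/(2 + 5*5) + 2*(2 + 5*5))*(-1603) = (3/5 - 4/(2 + 25) + 2*(2 + 25))*(-1603) = (3/5 - 4/27 + 2*27)*(-1603) = (3/5 - 4*1/27 + 54)*(-1603) = (3/5 - 4/27 + 54)*(-1603) = (7351/135)*(-1603) = -11783653/135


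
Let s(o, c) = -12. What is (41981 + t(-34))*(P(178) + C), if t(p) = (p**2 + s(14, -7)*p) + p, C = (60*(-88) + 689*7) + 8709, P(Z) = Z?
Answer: 366797730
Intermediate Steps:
C = 8252 (C = (-5280 + 4823) + 8709 = -457 + 8709 = 8252)
t(p) = p**2 - 11*p (t(p) = (p**2 - 12*p) + p = p**2 - 11*p)
(41981 + t(-34))*(P(178) + C) = (41981 - 34*(-11 - 34))*(178 + 8252) = (41981 - 34*(-45))*8430 = (41981 + 1530)*8430 = 43511*8430 = 366797730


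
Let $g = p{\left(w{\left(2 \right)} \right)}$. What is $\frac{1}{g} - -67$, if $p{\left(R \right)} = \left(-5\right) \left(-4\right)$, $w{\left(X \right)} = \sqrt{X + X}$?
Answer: $\frac{1341}{20} \approx 67.05$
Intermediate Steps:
$w{\left(X \right)} = \sqrt{2} \sqrt{X}$ ($w{\left(X \right)} = \sqrt{2 X} = \sqrt{2} \sqrt{X}$)
$p{\left(R \right)} = 20$
$g = 20$
$\frac{1}{g} - -67 = \frac{1}{20} - -67 = \frac{1}{20} + 67 = \frac{1341}{20}$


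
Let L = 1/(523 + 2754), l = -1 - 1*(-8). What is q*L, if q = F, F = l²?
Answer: 49/3277 ≈ 0.014953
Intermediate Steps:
l = 7 (l = -1 + 8 = 7)
L = 1/3277 ≈ 0.00030516
F = 49 (F = 7² = 49)
q = 49
q*L = 49*(1/3277) = 49/3277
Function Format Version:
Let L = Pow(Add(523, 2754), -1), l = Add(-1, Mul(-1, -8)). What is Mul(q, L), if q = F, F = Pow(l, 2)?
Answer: Rational(49, 3277) ≈ 0.014953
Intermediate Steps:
l = 7 (l = Add(-1, 8) = 7)
L = Rational(1, 3277) (L = Pow(3277, -1) = Rational(1, 3277) ≈ 0.00030516)
F = 49 (F = Pow(7, 2) = 49)
q = 49
Mul(q, L) = Mul(49, Rational(1, 3277)) = Rational(49, 3277)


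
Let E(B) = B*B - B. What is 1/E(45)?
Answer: 1/1980 ≈ 0.00050505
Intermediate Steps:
E(B) = B² - B
1/E(45) = 1/(45*(-1 + 45)) = 1/(45*44) = 1/1980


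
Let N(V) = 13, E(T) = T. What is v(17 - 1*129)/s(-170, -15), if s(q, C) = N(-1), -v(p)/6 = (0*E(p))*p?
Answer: 0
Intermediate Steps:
v(p) = 0 (v(p) = -6*0*p*p = -0*p = -6*0 = 0)
s(q, C) = 13
v(17 - 1*129)/s(-170, -15) = 0/13 = 0*(1/13) = 0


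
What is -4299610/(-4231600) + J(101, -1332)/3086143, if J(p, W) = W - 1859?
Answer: 1325570826863/1305932271880 ≈ 1.0150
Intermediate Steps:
J(p, W) = -1859 + W
-4299610/(-4231600) + J(101, -1332)/3086143 = -4299610/(-4231600) + (-1859 - 1332)/3086143 = -4299610*(-1/4231600) - 3191*1/3086143 = 429961/423160 - 3191/3086143 = 1325570826863/1305932271880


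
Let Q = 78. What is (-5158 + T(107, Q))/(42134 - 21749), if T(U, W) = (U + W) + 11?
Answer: -1654/6795 ≈ -0.24341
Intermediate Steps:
T(U, W) = 11 + U + W
(-5158 + T(107, Q))/(42134 - 21749) = (-5158 + (11 + 107 + 78))/(42134 - 21749) = (-5158 + 196)/20385 = -4962*1/20385 = -1654/6795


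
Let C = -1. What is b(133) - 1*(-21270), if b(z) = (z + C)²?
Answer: 38694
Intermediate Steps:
b(z) = (-1 + z)² (b(z) = (z - 1)² = (-1 + z)²)
b(133) - 1*(-21270) = (-1 + 133)² - 1*(-21270) = 132² + 21270 = 17424 + 21270 = 38694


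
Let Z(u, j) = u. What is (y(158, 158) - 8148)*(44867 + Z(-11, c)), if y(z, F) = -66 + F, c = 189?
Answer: -361359936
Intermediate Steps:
(y(158, 158) - 8148)*(44867 + Z(-11, c)) = ((-66 + 158) - 8148)*(44867 - 11) = (92 - 8148)*44856 = -8056*44856 = -361359936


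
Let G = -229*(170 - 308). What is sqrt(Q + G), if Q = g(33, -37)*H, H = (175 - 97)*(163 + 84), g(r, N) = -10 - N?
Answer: 2*sqrt(137946) ≈ 742.82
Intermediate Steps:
H = 19266 (H = 78*247 = 19266)
Q = 520182 (Q = (-10 - 1*(-37))*19266 = (-10 + 37)*19266 = 27*19266 = 520182)
G = 31602 (G = -229*(-138) = 31602)
sqrt(Q + G) = sqrt(520182 + 31602) = sqrt(551784) = 2*sqrt(137946)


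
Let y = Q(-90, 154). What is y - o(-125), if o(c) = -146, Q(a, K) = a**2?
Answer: 8246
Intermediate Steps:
y = 8100 (y = (-90)**2 = 8100)
y - o(-125) = 8100 - 1*(-146) = 8100 + 146 = 8246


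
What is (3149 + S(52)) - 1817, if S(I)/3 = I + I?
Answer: 1644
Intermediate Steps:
S(I) = 6*I (S(I) = 3*(I + I) = 3*(2*I) = 6*I)
(3149 + S(52)) - 1817 = (3149 + 6*52) - 1817 = (3149 + 312) - 1817 = 3461 - 1817 = 1644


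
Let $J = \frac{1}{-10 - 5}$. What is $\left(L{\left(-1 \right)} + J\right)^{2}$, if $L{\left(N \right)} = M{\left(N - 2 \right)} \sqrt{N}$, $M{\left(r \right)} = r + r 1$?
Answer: $- \frac{8099}{225} + \frac{4 i}{5} \approx -35.996 + 0.8 i$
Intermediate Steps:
$M{\left(r \right)} = 2 r$ ($M{\left(r \right)} = r + r = 2 r$)
$L{\left(N \right)} = \sqrt{N} \left(-4 + 2 N\right)$ ($L{\left(N \right)} = 2 \left(N - 2\right) \sqrt{N} = 2 \left(-2 + N\right) \sqrt{N} = \left(-4 + 2 N\right) \sqrt{N} = \sqrt{N} \left(-4 + 2 N\right)$)
$J = - \frac{1}{15}$ ($J = \frac{1}{-15} = - \frac{1}{15} \approx -0.066667$)
$\left(L{\left(-1 \right)} + J\right)^{2} = \left(2 \sqrt{-1} \left(-2 - 1\right) - \frac{1}{15}\right)^{2} = \left(2 i \left(-3\right) - \frac{1}{15}\right)^{2} = \left(- 6 i - \frac{1}{15}\right)^{2} = \left(- \frac{1}{15} - 6 i\right)^{2}$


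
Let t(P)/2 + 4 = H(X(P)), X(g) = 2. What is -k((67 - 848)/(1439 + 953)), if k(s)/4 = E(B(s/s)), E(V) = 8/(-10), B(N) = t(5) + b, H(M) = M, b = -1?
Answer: 16/5 ≈ 3.2000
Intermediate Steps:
t(P) = -4 (t(P) = -8 + 2*2 = -8 + 4 = -4)
B(N) = -5 (B(N) = -4 - 1 = -5)
E(V) = -⅘ (E(V) = 8*(-⅒) = -⅘)
k(s) = -16/5 (k(s) = 4*(-⅘) = -16/5)
-k((67 - 848)/(1439 + 953)) = -1*(-16/5) = 16/5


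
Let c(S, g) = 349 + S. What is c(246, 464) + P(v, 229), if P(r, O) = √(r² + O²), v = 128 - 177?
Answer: 595 + √54842 ≈ 829.18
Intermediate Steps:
v = -49
P(r, O) = √(O² + r²)
c(246, 464) + P(v, 229) = (349 + 246) + √(229² + (-49)²) = 595 + √(52441 + 2401) = 595 + √54842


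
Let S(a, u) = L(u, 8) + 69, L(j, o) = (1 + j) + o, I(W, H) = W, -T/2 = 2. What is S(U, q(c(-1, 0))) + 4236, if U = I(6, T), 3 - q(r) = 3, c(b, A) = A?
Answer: 4314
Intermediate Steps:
T = -4 (T = -2*2 = -4)
q(r) = 0 (q(r) = 3 - 1*3 = 3 - 3 = 0)
L(j, o) = 1 + j + o
U = 6
S(a, u) = 78 + u (S(a, u) = (1 + u + 8) + 69 = (9 + u) + 69 = 78 + u)
S(U, q(c(-1, 0))) + 4236 = (78 + 0) + 4236 = 78 + 4236 = 4314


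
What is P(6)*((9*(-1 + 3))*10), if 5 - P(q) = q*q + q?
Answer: -6660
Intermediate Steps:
P(q) = 5 - q - q**2 (P(q) = 5 - (q*q + q) = 5 - (q**2 + q) = 5 - (q + q**2) = 5 + (-q - q**2) = 5 - q - q**2)
P(6)*((9*(-1 + 3))*10) = (5 - 1*6 - 1*6**2)*((9*(-1 + 3))*10) = (5 - 6 - 1*36)*((9*2)*10) = (5 - 6 - 36)*(18*10) = -37*180 = -6660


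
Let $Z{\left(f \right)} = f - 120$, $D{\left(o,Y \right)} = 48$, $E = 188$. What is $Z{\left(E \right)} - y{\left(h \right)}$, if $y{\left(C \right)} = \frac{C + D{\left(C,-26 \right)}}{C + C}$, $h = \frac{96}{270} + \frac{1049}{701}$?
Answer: $\frac{6372675}{116842} \approx 54.541$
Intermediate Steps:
$h = \frac{58421}{31545}$ ($h = 96 \cdot \frac{1}{270} + 1049 \cdot \frac{1}{701} = \frac{16}{45} + \frac{1049}{701} = \frac{58421}{31545} \approx 1.852$)
$y{\left(C \right)} = \frac{48 + C}{2 C}$ ($y{\left(C \right)} = \frac{C + 48}{C + C} = \frac{48 + C}{2 C}$)
$Z{\left(f \right)} = -120 + f$
$Z{\left(E \right)} - y{\left(h \right)} = \left(-120 + 188\right) - \frac{48 + \frac{58421}{31545}}{2 \cdot \frac{58421}{31545}} = 68 - \frac{1}{2} \cdot \frac{31545}{58421} \cdot \frac{1572581}{31545} = 68 - \frac{1572581}{116842} = \frac{6372675}{116842}$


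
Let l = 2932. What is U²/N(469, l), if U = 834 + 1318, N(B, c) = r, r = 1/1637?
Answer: 7581117248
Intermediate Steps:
r = 1/1637 ≈ 0.00061087
N(B, c) = 1/1637
U = 2152
U²/N(469, l) = 2152²/(1/1637) = 4631104*1637 = 7581117248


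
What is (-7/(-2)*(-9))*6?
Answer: -189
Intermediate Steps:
(-7/(-2)*(-9))*6 = (-7*(-½)*(-9))*6 = ((7/2)*(-9))*6 = -63/2*6 = -189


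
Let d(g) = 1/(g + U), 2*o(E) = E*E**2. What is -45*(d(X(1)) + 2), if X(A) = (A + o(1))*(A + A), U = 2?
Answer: -99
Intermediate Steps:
o(E) = E**3/2 (o(E) = (E*E**2)/2 = E**3/2)
X(A) = 2*A*(1/2 + A) (X(A) = (A + (1/2)*1**3)*(A + A) = (A + (1/2)*1)*(2*A) = (A + 1/2)*(2*A) = (1/2 + A)*(2*A) = 2*A*(1/2 + A))
d(g) = 1/(2 + g) (d(g) = 1/(g + 2) = 1/(2 + g))
-45*(d(X(1)) + 2) = -45*(1/(2 + 1*(1 + 2*1)) + 2) = -45*(1/(2 + 1*(1 + 2)) + 2) = -45*(1/(2 + 1*3) + 2) = -45*(1/(2 + 3) + 2) = -45*(1/5 + 2) = -45*11/5 = -99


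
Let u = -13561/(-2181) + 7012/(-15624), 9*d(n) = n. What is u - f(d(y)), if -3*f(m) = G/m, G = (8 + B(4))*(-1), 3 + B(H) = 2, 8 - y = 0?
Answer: 35711513/11358648 ≈ 3.1440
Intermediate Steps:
y = 8 (y = 8 - 1*0 = 8 + 0 = 8)
B(H) = -1 (B(H) = -3 + 2 = -1)
d(n) = n/9
u = 16381991/2839662 (u = -13561*(-1/2181) + 7012*(-1/15624) = 13561/2181 - 1753/3906 = 16381991/2839662 ≈ 5.7690)
G = -7 (G = (8 - 1)*(-1) = 7*(-1) = -7)
f(m) = 7/(3*m) (f(m) = -(-7)/(3*m) = 7/(3*m))
u - f(d(y)) = 16381991/2839662 - 7/(3*((⅑)*8)) = 16381991/2839662 - 7/(3*8/9) = 16381991/2839662 - 7*9/(3*8) = 16381991/2839662 - 1*21/8 = 16381991/2839662 - 21/8 = 35711513/11358648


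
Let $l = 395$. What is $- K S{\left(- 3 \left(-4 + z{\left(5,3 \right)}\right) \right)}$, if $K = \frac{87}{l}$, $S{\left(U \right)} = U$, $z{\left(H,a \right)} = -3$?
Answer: $- \frac{1827}{395} \approx -4.6253$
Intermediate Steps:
$K = \frac{87}{395} \approx 0.22025$
$- K S{\left(- 3 \left(-4 + z{\left(5,3 \right)}\right) \right)} = \left(-1\right) \frac{87}{395} \left(- 3 \left(-4 - 3\right)\right) = - \frac{87 \left(\left(-3\right) \left(-7\right)\right)}{395} = \left(- \frac{87}{395}\right) 21 = - \frac{1827}{395}$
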